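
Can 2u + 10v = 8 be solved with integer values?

Step 1: Compute gcd(2, 10).
gcd(2, 10) = 2

Step 2: Check divisibility.
Does 2 divide 8? 8 = 2 x 4, so yes.

By the theorem on linear Diophantine equations, 2u + 10v = 8 has integer solutions if and only if gcd(2, 10) divides 8. Since 2 | 8, solutions exist.

Yes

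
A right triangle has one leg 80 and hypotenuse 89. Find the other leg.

a² = c² - b² = 7921 - 6400 = 1521
a = 39

39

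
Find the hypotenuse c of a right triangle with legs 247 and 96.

c² = a² + b² = 247² + 96² = 61009 + 9216 = 70225
c = 265

265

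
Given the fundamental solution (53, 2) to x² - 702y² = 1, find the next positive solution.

Solutions to x² - Dy² = 1 are generated by powers of (x₀ + y₀√D).
The next solution satisfies x₁ + y₁√702 = (x₀ + y₀√702)², giving:
x₁ = x₀² + 702y₀² = 53² + 702·2² = 2809 + 2808 = 5617
y₁ = 2x₀y₀ = 2·53·2 = 212

Verify: 5617² - 702·212² = 31550689 - 31550688 = 1 ✓

x = 5617, y = 212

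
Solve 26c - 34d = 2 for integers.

Step 1: Check solvability.
gcd(26, 34) = 2
Since 2 divides 2, solutions exist.

Step 2: Apply extended Euclidean algorithm to find gcd.
We find integers such that 26*x0 + 34*y0 = 2

Step 3: Scale the particular solution.
Multiply by 2/2 = 1:
c = 4, d = 3

Step 4: Verify.
26*(4) - 34*(3) = 2 = 2 ✓

c = 4, d = 3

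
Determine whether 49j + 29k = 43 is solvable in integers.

Step 1: Compute gcd(49, 29).
gcd(49, 29) = 1

Step 2: Check divisibility.
Does 1 divide 43? 43 = 1 x 43, so yes.

By the theorem on linear Diophantine equations, 49j + 29k = 43 has integer solutions if and only if gcd(49, 29) divides 43. Since 1 | 43, solutions exist.

Yes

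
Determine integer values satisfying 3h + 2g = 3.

Step 1: Check solvability.
gcd(3, 2) = 1
Since 1 divides 3, solutions exist.

Step 2: Apply extended Euclidean algorithm to find gcd.
We find integers such that 3*x0 + 2*y0 = 1

Step 3: Scale the particular solution.
Multiply by 3/1 = 3:
h = 3, g = -3

Step 4: Verify.
3*(3) + 2*(-3) = 3 = 3 ✓

h = 3, g = -3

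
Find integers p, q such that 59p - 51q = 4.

Step 1: Check solvability.
gcd(59, 51) = 1
Since 1 divides 4, solutions exist.

Step 2: Apply extended Euclidean algorithm to find gcd.
We find integers such that 59*x0 + 51*y0 = 1

Step 3: Scale the particular solution.
Multiply by 4/1 = 4:
p = -76, q = -88

Step 4: Verify.
59*(-76) - 51*(-88) = 4 = 4 ✓

p = -76, q = -88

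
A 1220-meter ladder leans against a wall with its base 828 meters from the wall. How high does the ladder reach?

The ladder, wall, and ground form a right triangle with hypotenuse 1220 and one leg 828.
By the Pythagorean theorem: h² = 1220² - 828² = 1488400 - 685584 = 802816
h = √802816 = 896 meters

896 meters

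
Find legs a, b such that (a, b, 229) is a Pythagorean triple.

We need a² + b² = 229² = 52441.
Trying: 221² + 60² = 48841 + 3600 = 52441 ✓

(221, 60, 229)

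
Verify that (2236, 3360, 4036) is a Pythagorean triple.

Compute a² + b² = 2236² + 3360² = 4999696 + 11289600 = 16289296
Compute c² = 4036² = 16289296
Since 16289296 = 16289296, confirmed.

Yes, it is a Pythagorean triple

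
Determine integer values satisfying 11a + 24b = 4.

Step 1: Check solvability.
gcd(11, 24) = 1
Since 1 divides 4, solutions exist.

Step 2: Apply extended Euclidean algorithm to find gcd.
We find integers such that 11*x0 + 24*y0 = 1

Step 3: Scale the particular solution.
Multiply by 4/1 = 4:
a = 44, b = -20

Step 4: Verify.
11*(44) + 24*(-20) = 4 = 4 ✓

a = 44, b = -20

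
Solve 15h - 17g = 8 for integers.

Step 1: Check solvability.
gcd(15, 17) = 1
Since 1 divides 8, solutions exist.

Step 2: Apply extended Euclidean algorithm to find gcd.
We find integers such that 15*x0 + 17*y0 = 1

Step 3: Scale the particular solution.
Multiply by 8/1 = 8:
h = 64, g = 56

Step 4: Verify.
15*(64) - 17*(56) = 8 = 8 ✓

h = 64, g = 56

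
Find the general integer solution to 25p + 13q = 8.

Step 1: Compute gcd(25, 13) = 1.
Since 1 divides 8, solutions exist.

Step 2: Find a particular solution using extended Euclidean algorithm.
We get p₀ = -8, q₀ = 16.
Check: 25*-8 + 13*16 = 8 = 8 ✓

Step 3: Write the general solution.
p = -8 + (13/1)t = -8 + 13t
q = 16 - (25/1)t = 16 - 25t
for any integer t.

p = -8 + 13t, q = 16 - 25t for integer t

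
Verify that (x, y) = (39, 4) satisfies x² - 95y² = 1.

Compute x² = 39² = 1521
Compute 95y² = 95·4² = 95·16 = 1520
x² - 95y² = 1521 - 1520 = 1
Since this equals 1, (39, 4) is a solution.

Yes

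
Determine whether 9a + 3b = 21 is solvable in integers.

Step 1: Compute gcd(9, 3).
gcd(9, 3) = 3

Step 2: Check divisibility.
Does 3 divide 21? 21 = 3 x 7, so yes.

By the theorem on linear Diophantine equations, 9a + 3b = 21 has integer solutions if and only if gcd(9, 3) divides 21. Since 3 | 21, solutions exist.

Yes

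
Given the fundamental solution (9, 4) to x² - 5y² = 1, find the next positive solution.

Solutions to x² - Dy² = 1 are generated by powers of (x₀ + y₀√D).
The next solution satisfies x₁ + y₁√5 = (x₀ + y₀√5)², giving:
x₁ = x₀² + 5y₀² = 9² + 5·4² = 81 + 80 = 161
y₁ = 2x₀y₀ = 2·9·4 = 72

Verify: 161² - 5·72² = 25921 - 25920 = 1 ✓

x = 161, y = 72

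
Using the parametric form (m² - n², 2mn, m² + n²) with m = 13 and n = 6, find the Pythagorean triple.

a = m² - n² = 13² - 6² = 169 - 36 = 133
b = 2mn = 2·13·6 = 156
c = m² + n² = 169 + 36 = 205
Verify: 133² + 156² = 17689 + 24336 = 42025 = 205² ✓

(133, 156, 205)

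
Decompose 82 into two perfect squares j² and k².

We need to find integers j, k > 0 such that j² + k² = 82.
Trying j = 1: k² = 82 - 1² = 82 - 1 = 81
k = 9
Check: 1² + 9² = 1 + 81 = 82 ✓

82 = 1² + 9²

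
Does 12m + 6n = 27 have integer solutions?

Step 1: Compute gcd(12, 6).
gcd(12, 6) = 6

Step 2: Check divisibility.
Does 6 divide 27? 27 = 6 x 4 + 3, so no.

By the theorem on linear Diophantine equations, 12m + 6n = 27 has integer solutions if and only if gcd(12, 6) divides 27. Since 6 does not divide 27, no solutions exist.

No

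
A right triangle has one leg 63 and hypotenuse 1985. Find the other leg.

b² = c² - a² = 3940225 - 3969 = 3936256
b = 1984

1984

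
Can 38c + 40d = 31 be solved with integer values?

Step 1: Compute gcd(38, 40).
gcd(38, 40) = 2

Step 2: Check divisibility.
Does 2 divide 31? 31 = 2 x 15 + 1, so no.

By the theorem on linear Diophantine equations, 38c + 40d = 31 has integer solutions if and only if gcd(38, 40) divides 31. Since 2 does not divide 31, no solutions exist.

No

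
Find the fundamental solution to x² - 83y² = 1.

We seek the smallest positive integers (x, y) with x² - 83y² = 1, i.e., x² = 83y² + 1.
Try successive y values:
y = 1: x² = 83·1² + 1 = 84, not a perfect square
y = 2: x² = 83·2² + 1 = 333, not a perfect square
y = 3: x² = 83·3² + 1 = 748, not a perfect square
... continuing the search (or via continued fractions) ...
y = 9: x² = 83·9² + 1 = 6724, x = 82 ✓

Verify: 82² - 83·9² = 6724 - 6723 = 1 ✓

x = 82, y = 9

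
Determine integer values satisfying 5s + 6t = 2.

Step 1: Check solvability.
gcd(5, 6) = 1
Since 1 divides 2, solutions exist.

Step 2: Apply extended Euclidean algorithm to find gcd.
We find integers such that 5*x0 + 6*y0 = 1

Step 3: Scale the particular solution.
Multiply by 2/1 = 2:
s = -2, t = 2

Step 4: Verify.
5*(-2) + 6*(2) = 2 = 2 ✓

s = -2, t = 2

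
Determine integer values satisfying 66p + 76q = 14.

Step 1: Check solvability.
gcd(66, 76) = 2
Since 2 divides 14, solutions exist.

Step 2: Apply extended Euclidean algorithm to find gcd.
We find integers such that 66*x0 + 76*y0 = 2

Step 3: Scale the particular solution.
Multiply by 14/2 = 7:
p = 105, q = -91

Step 4: Verify.
66*(105) + 76*(-91) = 14 = 14 ✓

p = 105, q = -91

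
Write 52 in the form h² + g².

We need to find integers h, g > 0 such that h² + g² = 52.
Trying h = 4: g² = 52 - 4² = 52 - 16 = 36
g = 6
Check: 4² + 6² = 16 + 36 = 52 ✓

52 = 4² + 6²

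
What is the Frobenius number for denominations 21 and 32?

For two coprime denominations a and b, the Frobenius number (largest value not representable as a non-negative combination) is ab - a - b.
Here gcd(21, 32) = 1, so they are coprime.
F(21, 32) = 21·32 - 21 - 32 = 672 - 53 = 619

619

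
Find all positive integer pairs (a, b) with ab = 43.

The positive divisors of 43 are: 1, 43.
Each divisor d gives the pair (d, 43/d):
(1, 43), (43, 1)

(1, 43), (43, 1)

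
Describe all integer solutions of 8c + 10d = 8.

Step 1: Compute gcd(8, 10) = 2.
Since 2 divides 8, solutions exist.

Step 2: Find a particular solution using extended Euclidean algorithm.
We get c₀ = -4, d₀ = 4.
Check: 8*-4 + 10*4 = 8 = 8 ✓

Step 3: Write the general solution.
c = -4 + (10/2)t = -4 + 5t
d = 4 - (8/2)t = 4 - 4t
for any integer t.

c = -4 + 5t, d = 4 - 4t for integer t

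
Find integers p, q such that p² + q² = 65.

We need to find integers p, q > 0 such that p² + q² = 65.
Trying p = 1: q² = 65 - 1² = 65 - 1 = 64
q = 8
Check: 1² + 8² = 1 + 64 = 65 ✓

65 = 1² + 8²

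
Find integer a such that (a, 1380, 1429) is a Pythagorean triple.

a² = c² - b² = 1429² - 1380² = 2042041 - 1904400 = 137641
a = sqrt(137641) = 371

371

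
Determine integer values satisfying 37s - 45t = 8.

Step 1: Check solvability.
gcd(37, 45) = 1
Since 1 divides 8, solutions exist.

Step 2: Apply extended Euclidean algorithm to find gcd.
We find integers such that 37*x0 + 45*y0 = 1

Step 3: Scale the particular solution.
Multiply by 8/1 = 8:
s = -136, t = -112

Step 4: Verify.
37*(-136) - 45*(-112) = 8 = 8 ✓

s = -136, t = -112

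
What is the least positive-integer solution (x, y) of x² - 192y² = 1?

We seek the smallest positive integers (x, y) with x² - 192y² = 1, i.e., x² = 192y² + 1.
Try successive y values:
y = 1: x² = 192·1² + 1 = 193, not a perfect square
y = 2: x² = 192·2² + 1 = 769, not a perfect square
y = 3: x² = 192·3² + 1 = 1729, not a perfect square
... continuing the search (or via continued fractions) ...
y = 7: x² = 192·7² + 1 = 9409, x = 97 ✓

Verify: 97² - 192·7² = 9409 - 9408 = 1 ✓

x = 97, y = 7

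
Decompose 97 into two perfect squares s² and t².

We need to find integers s, t > 0 such that s² + t² = 97.
Trying s = 4: t² = 97 - 4² = 97 - 16 = 81
t = 9
Check: 4² + 9² = 16 + 81 = 97 ✓

97 = 4² + 9²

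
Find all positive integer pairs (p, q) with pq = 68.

The positive divisors of 68 are: 1, 2, 4, 17, 34, 68.
Each divisor d gives the pair (d, 68/d):
(1, 68), (2, 34), (4, 17), (17, 4), (34, 2), (68, 1)

(1, 68), (2, 34), (4, 17), (17, 4), (34, 2), (68, 1)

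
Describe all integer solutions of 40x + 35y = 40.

Step 1: Compute gcd(40, 35) = 5.
Since 5 divides 40, solutions exist.

Step 2: Find a particular solution using extended Euclidean algorithm.
We get x₀ = 8, y₀ = -8.
Check: 40*8 + 35*-8 = 40 = 40 ✓

Step 3: Write the general solution.
x = 8 + (35/5)t = 8 + 7t
y = -8 - (40/5)t = -8 - 8t
for any integer t.

x = 8 + 7t, y = -8 - 8t for integer t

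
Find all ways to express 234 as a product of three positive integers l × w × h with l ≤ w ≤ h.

Iterate l from 1 to ⌊234^(1/3)⌋. For each l dividing 234, iterate w ≥ l with w dividing 234/l, and set h = 234/(l·w).
Triples found (10): (1×1×234), (1×2×117), (1×3×78), (1×6×39), (1×9×26), (1×13×18), (2×3×39), (2×9×13), (3×3×26), (3×6×13)

(1×1×234), (1×2×117), (1×3×78), (1×6×39), (1×9×26), (1×13×18), (2×3×39), (2×9×13), (3×3×26), (3×6×13)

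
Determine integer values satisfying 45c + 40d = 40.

Step 1: Check solvability.
gcd(45, 40) = 5
Since 5 divides 40, solutions exist.

Step 2: Apply extended Euclidean algorithm to find gcd.
We find integers such that 45*x0 + 40*y0 = 5

Step 3: Scale the particular solution.
Multiply by 40/5 = 8:
c = 8, d = -8

Step 4: Verify.
45*(8) + 40*(-8) = 40 = 40 ✓

c = 8, d = -8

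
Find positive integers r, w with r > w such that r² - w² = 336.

Factor: r² - w² = (r+w)(r-w) = 336.
We need two factors of 336 with the same parity.
Use r+w = 168 and r-w = 2 (product 168·2 = 336).
Adding: 2r = 170, so r = 85.
Subtracting: 2w = 166, so w = 83.
Check: 85² - 83² = 7225 - 6889 = 336 ✓

r = 85, w = 83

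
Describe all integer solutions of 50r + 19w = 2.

Step 1: Compute gcd(50, 19) = 1.
Since 1 divides 2, solutions exist.

Step 2: Find a particular solution using extended Euclidean algorithm.
We get r₀ = 16, w₀ = -42.
Check: 50*16 + 19*-42 = 2 = 2 ✓

Step 3: Write the general solution.
r = 16 + (19/1)t = 16 + 19t
w = -42 - (50/1)t = -42 - 50t
for any integer t.

r = 16 + 19t, w = -42 - 50t for integer t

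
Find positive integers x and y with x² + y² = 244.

We need to find integers x, y > 0 such that x² + y² = 244.
Trying x = 10: y² = 244 - 10² = 244 - 100 = 144
y = 12
Check: 10² + 12² = 100 + 144 = 244 ✓

244 = 10² + 12²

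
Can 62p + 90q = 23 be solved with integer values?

Step 1: Compute gcd(62, 90).
gcd(62, 90) = 2

Step 2: Check divisibility.
Does 2 divide 23? 23 = 2 x 11 + 1, so no.

By the theorem on linear Diophantine equations, 62p + 90q = 23 has integer solutions if and only if gcd(62, 90) divides 23. Since 2 does not divide 23, no solutions exist.

No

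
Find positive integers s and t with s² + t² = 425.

We need to find integers s, t > 0 such that s² + t² = 425.
Trying s = 5: t² = 425 - 5² = 425 - 25 = 400
t = 20
Check: 5² + 20² = 25 + 400 = 425 ✓

425 = 5² + 20²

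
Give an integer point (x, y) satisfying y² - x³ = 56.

Try small integer x values and check whether x³ + 56 is a perfect square.
x = 2: x³ + 56 = 2³ + 56 = 8 + 56 = 64
Is 64 a perfect square? 8² = 64 ✓
So (x, y) = (2, 8) is a solution.

x = 2, y = 8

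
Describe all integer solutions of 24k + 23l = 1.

Step 1: Compute gcd(24, 23) = 1.
Since 1 divides 1, solutions exist.

Step 2: Find a particular solution using extended Euclidean algorithm.
We get k₀ = 1, l₀ = -1.
Check: 24*1 + 23*-1 = 1 = 1 ✓

Step 3: Write the general solution.
k = 1 + (23/1)t = 1 + 23t
l = -1 - (24/1)t = -1 - 24t
for any integer t.

k = 1 + 23t, l = -1 - 24t for integer t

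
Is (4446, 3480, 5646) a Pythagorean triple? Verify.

Compute a² + b² = 4446² + 3480² = 19766916 + 12110400 = 31877316
Compute c² = 5646² = 31877316
Since 31877316 = 31877316, confirmed.

Yes, it is a Pythagorean triple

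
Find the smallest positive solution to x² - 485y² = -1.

We need x² = 485y² - 1. Try successive y:
y = 1: x² = 485·1² - 1 = 484 = 22² ✓
Check: 22² - 485·1² = 484 - 485 = -1 ✓

x = 22, y = 1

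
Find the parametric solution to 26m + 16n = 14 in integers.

Step 1: Compute gcd(26, 16) = 2.
Since 2 divides 14, solutions exist.

Step 2: Find a particular solution using extended Euclidean algorithm.
We get m₀ = -21, n₀ = 35.
Check: 26*-21 + 16*35 = 14 = 14 ✓

Step 3: Write the general solution.
m = -21 + (16/2)t = -21 + 8t
n = 35 - (26/2)t = 35 - 13t
for any integer t.

m = -21 + 8t, n = 35 - 13t for integer t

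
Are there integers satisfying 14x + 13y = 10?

Step 1: Compute gcd(14, 13).
gcd(14, 13) = 1

Step 2: Check divisibility.
Does 1 divide 10? 10 = 1 x 10, so yes.

By the theorem on linear Diophantine equations, 14x + 13y = 10 has integer solutions if and only if gcd(14, 13) divides 10. Since 1 | 10, solutions exist.

Yes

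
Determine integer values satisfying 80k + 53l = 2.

Step 1: Check solvability.
gcd(80, 53) = 1
Since 1 divides 2, solutions exist.

Step 2: Apply extended Euclidean algorithm to find gcd.
We find integers such that 80*x0 + 53*y0 = 1

Step 3: Scale the particular solution.
Multiply by 2/1 = 2:
k = 4, l = -6

Step 4: Verify.
80*(4) + 53*(-6) = 2 = 2 ✓

k = 4, l = -6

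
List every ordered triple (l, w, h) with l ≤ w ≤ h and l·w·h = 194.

Iterate l from 1 to ⌊194^(1/3)⌋. For each l dividing 194, iterate w ≥ l with w dividing 194/l, and set h = 194/(l·w).
Triples found (2): (1×1×194), (1×2×97)

(1×1×194), (1×2×97)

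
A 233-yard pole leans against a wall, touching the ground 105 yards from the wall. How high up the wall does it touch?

The ladder, wall, and ground form a right triangle with hypotenuse 233 and one leg 105.
By the Pythagorean theorem: h² = 233² - 105² = 54289 - 11025 = 43264
h = √43264 = 208 yards

208 yards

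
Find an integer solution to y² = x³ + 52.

Try small integer x values and check whether x³ + 52 is a perfect square.
x = -3: x³ + 52 = -3³ + 52 = -27 + 52 = 25
Is 25 a perfect square? 5² = 25 ✓
So (x, y) = (-3, 5) is a solution.

x = -3, y = 5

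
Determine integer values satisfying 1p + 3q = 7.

Step 1: Check solvability.
gcd(1, 3) = 1
Since 1 divides 7, solutions exist.

Step 2: Apply extended Euclidean algorithm to find gcd.
We find integers such that 1*x0 + 3*y0 = 1

Step 3: Scale the particular solution.
Multiply by 7/1 = 7:
p = 7, q = 0

Step 4: Verify.
1*(7) + 3*(0) = 7 = 7 ✓

p = 7, q = 0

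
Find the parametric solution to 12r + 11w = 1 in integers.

Step 1: Compute gcd(12, 11) = 1.
Since 1 divides 1, solutions exist.

Step 2: Find a particular solution using extended Euclidean algorithm.
We get r₀ = 1, w₀ = -1.
Check: 12*1 + 11*-1 = 1 = 1 ✓

Step 3: Write the general solution.
r = 1 + (11/1)t = 1 + 11t
w = -1 - (12/1)t = -1 - 12t
for any integer t.

r = 1 + 11t, w = -1 - 12t for integer t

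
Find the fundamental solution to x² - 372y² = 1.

We seek the smallest positive integers (x, y) with x² - 372y² = 1, i.e., x² = 372y² + 1.
Try successive y values:
y = 1: x² = 372·1² + 1 = 373, not a perfect square
y = 2: x² = 372·2² + 1 = 1489, not a perfect square
y = 3: x² = 372·3² + 1 = 3349, not a perfect square
... continuing the search (or via continued fractions) ...
y = 630: x² = 372·630² + 1 = 147646801, x = 12151 ✓

Verify: 12151² - 372·630² = 147646801 - 147646800 = 1 ✓

x = 12151, y = 630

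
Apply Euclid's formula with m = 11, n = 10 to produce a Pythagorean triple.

a = m² - n² = 11² - 10² = 121 - 100 = 21
b = 2mn = 2·11·10 = 220
c = m² + n² = 121 + 100 = 221
Verify: 21² + 220² = 441 + 48400 = 48841 = 221² ✓

(21, 220, 221)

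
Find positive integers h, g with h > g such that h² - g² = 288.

Factor: h² - g² = (h+g)(h-g) = 288.
We need two factors of 288 with the same parity.
Use h+g = 144 and h-g = 2 (product 144·2 = 288).
Adding: 2h = 146, so h = 73.
Subtracting: 2g = 142, so g = 71.
Check: 73² - 71² = 5329 - 5041 = 288 ✓

h = 73, g = 71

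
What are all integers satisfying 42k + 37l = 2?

Step 1: Compute gcd(42, 37) = 1.
Since 1 divides 2, solutions exist.

Step 2: Find a particular solution using extended Euclidean algorithm.
We get k₀ = 30, l₀ = -34.
Check: 42*30 + 37*-34 = 2 = 2 ✓

Step 3: Write the general solution.
k = 30 + (37/1)t = 30 + 37t
l = -34 - (42/1)t = -34 - 42t
for any integer t.

k = 30 + 37t, l = -34 - 42t for integer t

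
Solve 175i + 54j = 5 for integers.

Step 1: Check solvability.
gcd(175, 54) = 1
Since 1 divides 5, solutions exist.

Step 2: Apply extended Euclidean algorithm to find gcd.
We find integers such that 175*x0 + 54*y0 = 1

Step 3: Scale the particular solution.
Multiply by 5/1 = 5:
i = 125, j = -405

Step 4: Verify.
175*(125) + 54*(-405) = 5 = 5 ✓

i = 125, j = -405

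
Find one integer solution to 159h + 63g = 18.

Step 1: Check solvability.
gcd(159, 63) = 3
Since 3 divides 18, solutions exist.

Step 2: Apply extended Euclidean algorithm to find gcd.
We find integers such that 159*x0 + 63*y0 = 3

Step 3: Scale the particular solution.
Multiply by 18/3 = 6:
h = 12, g = -30

Step 4: Verify.
159*(12) + 63*(-30) = 18 = 18 ✓

h = 12, g = -30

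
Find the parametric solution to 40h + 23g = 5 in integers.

Step 1: Compute gcd(40, 23) = 1.
Since 1 divides 5, solutions exist.

Step 2: Find a particular solution using extended Euclidean algorithm.
We get h₀ = -20, g₀ = 35.
Check: 40*-20 + 23*35 = 5 = 5 ✓

Step 3: Write the general solution.
h = -20 + (23/1)t = -20 + 23t
g = 35 - (40/1)t = 35 - 40t
for any integer t.

h = -20 + 23t, g = 35 - 40t for integer t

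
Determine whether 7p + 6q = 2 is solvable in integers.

Step 1: Compute gcd(7, 6).
gcd(7, 6) = 1

Step 2: Check divisibility.
Does 1 divide 2? 2 = 1 x 2, so yes.

By the theorem on linear Diophantine equations, 7p + 6q = 2 has integer solutions if and only if gcd(7, 6) divides 2. Since 1 | 2, solutions exist.

Yes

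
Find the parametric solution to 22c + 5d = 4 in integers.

Step 1: Compute gcd(22, 5) = 1.
Since 1 divides 4, solutions exist.

Step 2: Find a particular solution using extended Euclidean algorithm.
We get c₀ = -8, d₀ = 36.
Check: 22*-8 + 5*36 = 4 = 4 ✓

Step 3: Write the general solution.
c = -8 + (5/1)t = -8 + 5t
d = 36 - (22/1)t = 36 - 22t
for any integer t.

c = -8 + 5t, d = 36 - 22t for integer t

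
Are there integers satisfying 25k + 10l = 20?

Step 1: Compute gcd(25, 10).
gcd(25, 10) = 5

Step 2: Check divisibility.
Does 5 divide 20? 20 = 5 x 4, so yes.

By the theorem on linear Diophantine equations, 25k + 10l = 20 has integer solutions if and only if gcd(25, 10) divides 20. Since 5 | 20, solutions exist.

Yes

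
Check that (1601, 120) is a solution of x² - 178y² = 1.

Compute x² = 1601² = 2563201
Compute 178y² = 178·120² = 178·14400 = 2563200
x² - 178y² = 2563201 - 2563200 = 1
Since this equals 1, (1601, 120) is a solution.

Yes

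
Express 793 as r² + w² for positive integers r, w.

We need to find integers r, w > 0 such that r² + w² = 793.
Trying r = 3: w² = 793 - 3² = 793 - 9 = 784
w = 28
Check: 3² + 28² = 9 + 784 = 793 ✓

793 = 3² + 28²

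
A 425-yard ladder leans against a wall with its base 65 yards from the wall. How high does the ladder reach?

The ladder, wall, and ground form a right triangle with hypotenuse 425 and one leg 65.
By the Pythagorean theorem: h² = 425² - 65² = 180625 - 4225 = 176400
h = √176400 = 420 yards

420 yards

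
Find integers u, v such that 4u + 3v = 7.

Step 1: Check solvability.
gcd(4, 3) = 1
Since 1 divides 7, solutions exist.

Step 2: Apply extended Euclidean algorithm to find gcd.
We find integers such that 4*x0 + 3*y0 = 1

Step 3: Scale the particular solution.
Multiply by 7/1 = 7:
u = 7, v = -7

Step 4: Verify.
4*(7) + 3*(-7) = 7 = 7 ✓

u = 7, v = -7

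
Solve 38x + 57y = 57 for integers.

Step 1: Check solvability.
gcd(38, 57) = 19
Since 19 divides 57, solutions exist.

Step 2: Apply extended Euclidean algorithm to find gcd.
We find integers such that 38*x0 + 57*y0 = 19

Step 3: Scale the particular solution.
Multiply by 57/19 = 3:
x = -3, y = 3

Step 4: Verify.
38*(-3) + 57*(3) = 57 = 57 ✓

x = -3, y = 3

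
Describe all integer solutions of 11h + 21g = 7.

Step 1: Compute gcd(11, 21) = 1.
Since 1 divides 7, solutions exist.

Step 2: Find a particular solution using extended Euclidean algorithm.
We get h₀ = 14, g₀ = -7.
Check: 11*14 + 21*-7 = 7 = 7 ✓

Step 3: Write the general solution.
h = 14 + (21/1)t = 14 + 21t
g = -7 - (11/1)t = -7 - 11t
for any integer t.

h = 14 + 21t, g = -7 - 11t for integer t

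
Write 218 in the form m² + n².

We need to find integers m, n > 0 such that m² + n² = 218.
Trying m = 7: n² = 218 - 7² = 218 - 49 = 169
n = 13
Check: 7² + 13² = 49 + 169 = 218 ✓

218 = 7² + 13²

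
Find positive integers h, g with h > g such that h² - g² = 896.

Factor: h² - g² = (h+g)(h-g) = 896.
We need two factors of 896 with the same parity.
Use h+g = 448 and h-g = 2 (product 448·2 = 896).
Adding: 2h = 450, so h = 225.
Subtracting: 2g = 446, so g = 223.
Check: 225² - 223² = 50625 - 49729 = 896 ✓

h = 225, g = 223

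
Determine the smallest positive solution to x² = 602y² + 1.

We seek the smallest positive integers (x, y) with x² - 602y² = 1, i.e., x² = 602y² + 1.
Try successive y values:
y = 1: x² = 602·1² + 1 = 603, not a perfect square
y = 2: x² = 602·2² + 1 = 2409, not a perfect square
y = 3: x² = 602·3² + 1 = 5419, not a perfect square
... continuing the search (or via continued fractions) ...
y = 28: x² = 602·28² + 1 = 471969, x = 687 ✓

Verify: 687² - 602·28² = 471969 - 471968 = 1 ✓

x = 687, y = 28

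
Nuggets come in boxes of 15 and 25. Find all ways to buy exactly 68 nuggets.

We need non-negative integers (x, y) with 15x + 25y = 68.
For each x in 0..4, check if 68 - 15x is a non-negative multiple of 25.
No x yields an integer y ≥ 0.

No solution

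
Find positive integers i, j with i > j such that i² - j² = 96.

Factor: i² - j² = (i+j)(i-j) = 96.
We need two factors of 96 with the same parity.
Use i+j = 48 and i-j = 2 (product 48·2 = 96).
Adding: 2i = 50, so i = 25.
Subtracting: 2j = 46, so j = 23.
Check: 25² - 23² = 625 - 529 = 96 ✓

i = 25, j = 23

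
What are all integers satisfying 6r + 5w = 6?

Step 1: Compute gcd(6, 5) = 1.
Since 1 divides 6, solutions exist.

Step 2: Find a particular solution using extended Euclidean algorithm.
We get r₀ = 6, w₀ = -6.
Check: 6*6 + 5*-6 = 6 = 6 ✓

Step 3: Write the general solution.
r = 6 + (5/1)t = 6 + 5t
w = -6 - (6/1)t = -6 - 6t
for any integer t.

r = 6 + 5t, w = -6 - 6t for integer t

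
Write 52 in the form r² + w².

We need to find integers r, w > 0 such that r² + w² = 52.
Trying r = 4: w² = 52 - 4² = 52 - 16 = 36
w = 6
Check: 4² + 6² = 16 + 36 = 52 ✓

52 = 4² + 6²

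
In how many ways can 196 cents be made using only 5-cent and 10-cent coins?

We need non-negative integers (x, y) with 5x + 10y = 196.
For each x from 0 to 39, check if (196 - 5x) is a non-negative multiple of 10.
Solutions (x, y): none
Count: 0

0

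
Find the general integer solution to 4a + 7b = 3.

Step 1: Compute gcd(4, 7) = 1.
Since 1 divides 3, solutions exist.

Step 2: Find a particular solution using extended Euclidean algorithm.
We get a₀ = 6, b₀ = -3.
Check: 4*6 + 7*-3 = 3 = 3 ✓

Step 3: Write the general solution.
a = 6 + (7/1)t = 6 + 7t
b = -3 - (4/1)t = -3 - 4t
for any integer t.

a = 6 + 7t, b = -3 - 4t for integer t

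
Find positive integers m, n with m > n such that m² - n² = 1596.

Factor: m² - n² = (m+n)(m-n) = 1596.
We need two factors of 1596 with the same parity.
Use m+n = 798 and m-n = 2 (product 798·2 = 1596).
Adding: 2m = 800, so m = 400.
Subtracting: 2n = 796, so n = 398.
Check: 400² - 398² = 160000 - 158404 = 1596 ✓

m = 400, n = 398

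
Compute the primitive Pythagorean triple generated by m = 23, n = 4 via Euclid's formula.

a = m² - n² = 23² - 4² = 529 - 16 = 513
b = 2mn = 2·23·4 = 184
c = m² + n² = 529 + 16 = 545
Verify: 513² + 184² = 263169 + 33856 = 297025 = 545² ✓

(513, 184, 545)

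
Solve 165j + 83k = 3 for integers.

Step 1: Check solvability.
gcd(165, 83) = 1
Since 1 divides 3, solutions exist.

Step 2: Apply extended Euclidean algorithm to find gcd.
We find integers such that 165*x0 + 83*y0 = 1

Step 3: Scale the particular solution.
Multiply by 3/1 = 3:
j = -3, k = 6

Step 4: Verify.
165*(-3) + 83*(6) = 3 = 3 ✓

j = -3, k = 6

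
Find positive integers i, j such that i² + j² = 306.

Search for i with 306 - i² a perfect square.
i = 9: 306 - 9² = 306 - 81 = 225 = 15² ✓
So i = 9, j = 15.

i = 9, j = 15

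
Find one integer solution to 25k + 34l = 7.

Step 1: Check solvability.
gcd(25, 34) = 1
Since 1 divides 7, solutions exist.

Step 2: Apply extended Euclidean algorithm to find gcd.
We find integers such that 25*x0 + 34*y0 = 1

Step 3: Scale the particular solution.
Multiply by 7/1 = 7:
k = 105, l = -77

Step 4: Verify.
25*(105) + 34*(-77) = 7 = 7 ✓

k = 105, l = -77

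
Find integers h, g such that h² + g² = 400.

We need to find integers h, g > 0 such that h² + g² = 400.
Trying h = 12: g² = 400 - 12² = 400 - 144 = 256
g = 16
Check: 12² + 16² = 144 + 256 = 400 ✓

400 = 12² + 16²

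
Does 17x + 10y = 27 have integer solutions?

Step 1: Compute gcd(17, 10).
gcd(17, 10) = 1

Step 2: Check divisibility.
Does 1 divide 27? 27 = 1 x 27, so yes.

By the theorem on linear Diophantine equations, 17x + 10y = 27 has integer solutions if and only if gcd(17, 10) divides 27. Since 1 | 27, solutions exist.

Yes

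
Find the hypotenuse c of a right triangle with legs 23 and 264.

c² = a² + b² = 23² + 264² = 529 + 69696 = 70225
c = sqrt(70225) = 265

265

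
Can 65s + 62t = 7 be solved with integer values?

Step 1: Compute gcd(65, 62).
gcd(65, 62) = 1

Step 2: Check divisibility.
Does 1 divide 7? 7 = 1 x 7, so yes.

By the theorem on linear Diophantine equations, 65s + 62t = 7 has integer solutions if and only if gcd(65, 62) divides 7. Since 1 | 7, solutions exist.

Yes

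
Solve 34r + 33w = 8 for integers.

Step 1: Check solvability.
gcd(34, 33) = 1
Since 1 divides 8, solutions exist.

Step 2: Apply extended Euclidean algorithm to find gcd.
We find integers such that 34*x0 + 33*y0 = 1

Step 3: Scale the particular solution.
Multiply by 8/1 = 8:
r = 8, w = -8

Step 4: Verify.
34*(8) + 33*(-8) = 8 = 8 ✓

r = 8, w = -8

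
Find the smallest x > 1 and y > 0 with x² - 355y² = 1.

We seek the smallest positive integers (x, y) with x² - 355y² = 1, i.e., x² = 355y² + 1.
Try successive y values:
y = 1: x² = 355·1² + 1 = 356, not a perfect square
y = 2: x² = 355·2² + 1 = 1421, not a perfect square
y = 3: x² = 355·3² + 1 = 3196, not a perfect square
... continuing the search (or via continued fractions) ...
y = 50676: x² = 355·50676² + 1 = 911660226481, x = 954809 ✓

Verify: 954809² - 355·50676² = 911660226481 - 911660226480 = 1 ✓

x = 954809, y = 50676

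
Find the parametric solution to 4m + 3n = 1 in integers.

Step 1: Compute gcd(4, 3) = 1.
Since 1 divides 1, solutions exist.

Step 2: Find a particular solution using extended Euclidean algorithm.
We get m₀ = 1, n₀ = -1.
Check: 4*1 + 3*-1 = 1 = 1 ✓

Step 3: Write the general solution.
m = 1 + (3/1)t = 1 + 3t
n = -1 - (4/1)t = -1 - 4t
for any integer t.

m = 1 + 3t, n = -1 - 4t for integer t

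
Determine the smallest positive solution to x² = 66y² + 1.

We seek the smallest positive integers (x, y) with x² - 66y² = 1, i.e., x² = 66y² + 1.
Try successive y values:
y = 1: x² = 66·1² + 1 = 67, not a perfect square
y = 2: x² = 66·2² + 1 = 265, not a perfect square
y = 3: x² = 66·3² + 1 = 595, not a perfect square
... continuing the search (or via continued fractions) ...
y = 8: x² = 66·8² + 1 = 4225, x = 65 ✓

Verify: 65² - 66·8² = 4225 - 4224 = 1 ✓

x = 65, y = 8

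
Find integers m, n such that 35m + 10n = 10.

Step 1: Check solvability.
gcd(35, 10) = 5
Since 5 divides 10, solutions exist.

Step 2: Apply extended Euclidean algorithm to find gcd.
We find integers such that 35*x0 + 10*y0 = 5

Step 3: Scale the particular solution.
Multiply by 10/5 = 2:
m = 2, n = -6

Step 4: Verify.
35*(2) + 10*(-6) = 10 = 10 ✓

m = 2, n = -6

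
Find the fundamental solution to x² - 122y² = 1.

We seek the smallest positive integers (x, y) with x² - 122y² = 1, i.e., x² = 122y² + 1.
Try successive y values:
y = 1: x² = 122·1² + 1 = 123, not a perfect square
y = 2: x² = 122·2² + 1 = 489, not a perfect square
y = 3: x² = 122·3² + 1 = 1099, not a perfect square
... continuing the search (or via continued fractions) ...
y = 22: x² = 122·22² + 1 = 59049, x = 243 ✓

Verify: 243² - 122·22² = 59049 - 59048 = 1 ✓

x = 243, y = 22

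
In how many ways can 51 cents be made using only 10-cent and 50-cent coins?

We need non-negative integers (x, y) with 10x + 50y = 51.
For each x from 0 to 5, check if (51 - 10x) is a non-negative multiple of 50.
Solutions (x, y): none
Count: 0

0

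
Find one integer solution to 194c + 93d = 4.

Step 1: Check solvability.
gcd(194, 93) = 1
Since 1 divides 4, solutions exist.

Step 2: Apply extended Euclidean algorithm to find gcd.
We find integers such that 194*x0 + 93*y0 = 1

Step 3: Scale the particular solution.
Multiply by 4/1 = 4:
c = 140, d = -292

Step 4: Verify.
194*(140) + 93*(-292) = 4 = 4 ✓

c = 140, d = -292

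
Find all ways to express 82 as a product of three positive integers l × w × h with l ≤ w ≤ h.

Iterate l from 1 to ⌊82^(1/3)⌋. For each l dividing 82, iterate w ≥ l with w dividing 82/l, and set h = 82/(l·w).
Triples found (2): (1×1×82), (1×2×41)

(1×1×82), (1×2×41)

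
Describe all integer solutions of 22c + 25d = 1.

Step 1: Compute gcd(22, 25) = 1.
Since 1 divides 1, solutions exist.

Step 2: Find a particular solution using extended Euclidean algorithm.
We get c₀ = 8, d₀ = -7.
Check: 22*8 + 25*-7 = 1 = 1 ✓

Step 3: Write the general solution.
c = 8 + (25/1)t = 8 + 25t
d = -7 - (22/1)t = -7 - 22t
for any integer t.

c = 8 + 25t, d = -7 - 22t for integer t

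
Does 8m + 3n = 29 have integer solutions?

Step 1: Compute gcd(8, 3).
gcd(8, 3) = 1

Step 2: Check divisibility.
Does 1 divide 29? 29 = 1 x 29, so yes.

By the theorem on linear Diophantine equations, 8m + 3n = 29 has integer solutions if and only if gcd(8, 3) divides 29. Since 1 | 29, solutions exist.

Yes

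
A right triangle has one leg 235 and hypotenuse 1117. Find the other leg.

b² = c² - a² = 1247689 - 55225 = 1192464
b = 1092

1092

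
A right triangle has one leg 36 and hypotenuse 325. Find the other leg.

a² = c² - b² = 105625 - 1296 = 104329
a = 323

323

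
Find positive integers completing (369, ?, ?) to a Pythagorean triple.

We need the other leg and hypotenuse such that 369² + x² = c².
Take x = 800, c = 881: 369² + 800² = 136161 + 640000 = 776161 = 881² ✓
Triple: (369, 800, 881)

(369, 800, 881)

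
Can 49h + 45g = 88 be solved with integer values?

Step 1: Compute gcd(49, 45).
gcd(49, 45) = 1

Step 2: Check divisibility.
Does 1 divide 88? 88 = 1 x 88, so yes.

By the theorem on linear Diophantine equations, 49h + 45g = 88 has integer solutions if and only if gcd(49, 45) divides 88. Since 1 | 88, solutions exist.

Yes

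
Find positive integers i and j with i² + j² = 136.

We need to find integers i, j > 0 such that i² + j² = 136.
Trying i = 6: j² = 136 - 6² = 136 - 36 = 100
j = 10
Check: 6² + 10² = 36 + 100 = 136 ✓

136 = 6² + 10²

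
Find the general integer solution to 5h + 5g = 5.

Step 1: Compute gcd(5, 5) = 5.
Since 5 divides 5, solutions exist.

Step 2: Find a particular solution using extended Euclidean algorithm.
We get h₀ = 0, g₀ = 1.
Check: 5*0 + 5*1 = 5 = 5 ✓

Step 3: Write the general solution.
h = 0 + (5/5)t = 0 + 1t
g = 1 - (5/5)t = 1 - 1t
for any integer t.

h = 0 + 1t, g = 1 - 1t for integer t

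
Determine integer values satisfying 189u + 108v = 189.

Step 1: Check solvability.
gcd(189, 108) = 27
Since 27 divides 189, solutions exist.

Step 2: Apply extended Euclidean algorithm to find gcd.
We find integers such that 189*x0 + 108*y0 = 27

Step 3: Scale the particular solution.
Multiply by 189/27 = 7:
u = -7, v = 14

Step 4: Verify.
189*(-7) + 108*(14) = 189 = 189 ✓

u = -7, v = 14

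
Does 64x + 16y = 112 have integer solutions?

Step 1: Compute gcd(64, 16).
gcd(64, 16) = 16

Step 2: Check divisibility.
Does 16 divide 112? 112 = 16 x 7, so yes.

By the theorem on linear Diophantine equations, 64x + 16y = 112 has integer solutions if and only if gcd(64, 16) divides 112. Since 16 | 112, solutions exist.

Yes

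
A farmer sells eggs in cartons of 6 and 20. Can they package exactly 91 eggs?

We need non-negative a, b with 6a + 20b = 91.
gcd(6, 20) = 2, and 2 does not divide 91.
No integer solutions exist.

No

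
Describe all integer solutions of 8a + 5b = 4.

Step 1: Compute gcd(8, 5) = 1.
Since 1 divides 4, solutions exist.

Step 2: Find a particular solution using extended Euclidean algorithm.
We get a₀ = 8, b₀ = -12.
Check: 8*8 + 5*-12 = 4 = 4 ✓

Step 3: Write the general solution.
a = 8 + (5/1)t = 8 + 5t
b = -12 - (8/1)t = -12 - 8t
for any integer t.

a = 8 + 5t, b = -12 - 8t for integer t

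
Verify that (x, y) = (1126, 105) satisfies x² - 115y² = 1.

Compute x² = 1126² = 1267876
Compute 115y² = 115·105² = 115·11025 = 1267875
x² - 115y² = 1267876 - 1267875 = 1
Since this equals 1, (1126, 105) is a solution.

Yes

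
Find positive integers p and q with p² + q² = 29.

We need to find integers p, q > 0 such that p² + q² = 29.
Trying p = 2: q² = 29 - 2² = 29 - 4 = 25
q = 5
Check: 2² + 5² = 4 + 25 = 29 ✓

29 = 2² + 5²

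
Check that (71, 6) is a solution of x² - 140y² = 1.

Compute x² = 71² = 5041
Compute 140y² = 140·6² = 140·36 = 5040
x² - 140y² = 5041 - 5040 = 1
Since this equals 1, (71, 6) is a solution.

Yes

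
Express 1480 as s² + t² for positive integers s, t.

We need to find integers s, t > 0 such that s² + t² = 1480.
Trying s = 6: t² = 1480 - 6² = 1480 - 36 = 1444
t = 38
Check: 6² + 38² = 36 + 1444 = 1480 ✓

1480 = 6² + 38²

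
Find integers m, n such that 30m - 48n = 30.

Step 1: Check solvability.
gcd(30, 48) = 6
Since 6 divides 30, solutions exist.

Step 2: Apply extended Euclidean algorithm to find gcd.
We find integers such that 30*x0 + 48*y0 = 6

Step 3: Scale the particular solution.
Multiply by 30/6 = 5:
m = -15, n = -10

Step 4: Verify.
30*(-15) - 48*(-10) = 30 = 30 ✓

m = -15, n = -10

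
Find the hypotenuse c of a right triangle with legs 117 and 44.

c² = a² + b² = 117² + 44² = 13689 + 1936 = 15625
c = sqrt(15625) = 125

125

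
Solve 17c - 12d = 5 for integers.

Step 1: Check solvability.
gcd(17, 12) = 1
Since 1 divides 5, solutions exist.

Step 2: Apply extended Euclidean algorithm to find gcd.
We find integers such that 17*x0 + 12*y0 = 1

Step 3: Scale the particular solution.
Multiply by 5/1 = 5:
c = 25, d = 35

Step 4: Verify.
17*(25) - 12*(35) = 5 = 5 ✓

c = 25, d = 35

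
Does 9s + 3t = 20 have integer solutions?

Step 1: Compute gcd(9, 3).
gcd(9, 3) = 3

Step 2: Check divisibility.
Does 3 divide 20? 20 = 3 x 6 + 2, so no.

By the theorem on linear Diophantine equations, 9s + 3t = 20 has integer solutions if and only if gcd(9, 3) divides 20. Since 3 does not divide 20, no solutions exist.

No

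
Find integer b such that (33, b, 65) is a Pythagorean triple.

b² = c² - a² = 65² - 33² = 4225 - 1089 = 3136
b = sqrt(3136) = 56

56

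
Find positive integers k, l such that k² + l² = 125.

Search for k with 125 - k² a perfect square.
k = 2: 125 - 2² = 125 - 4 = 121 = 11² ✓
So k = 2, l = 11.

k = 2, l = 11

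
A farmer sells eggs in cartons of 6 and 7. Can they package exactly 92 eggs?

We need non-negative a, b with 6a + 7b = 92.
gcd(6, 7) = 1 divides 92.
Try a = 6: 7b = 92 - 36 = 56, so b = 8.
One way: 6 cartons of 6 and 8 cartons of 7.

Yes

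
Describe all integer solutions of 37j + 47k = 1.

Step 1: Compute gcd(37, 47) = 1.
Since 1 divides 1, solutions exist.

Step 2: Find a particular solution using extended Euclidean algorithm.
We get j₀ = 14, k₀ = -11.
Check: 37*14 + 47*-11 = 1 = 1 ✓

Step 3: Write the general solution.
j = 14 + (47/1)t = 14 + 47t
k = -11 - (37/1)t = -11 - 37t
for any integer t.

j = 14 + 47t, k = -11 - 37t for integer t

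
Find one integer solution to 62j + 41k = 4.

Step 1: Check solvability.
gcd(62, 41) = 1
Since 1 divides 4, solutions exist.

Step 2: Apply extended Euclidean algorithm to find gcd.
We find integers such that 62*x0 + 41*y0 = 1

Step 3: Scale the particular solution.
Multiply by 4/1 = 4:
j = 8, k = -12

Step 4: Verify.
62*(8) + 41*(-12) = 4 = 4 ✓

j = 8, k = -12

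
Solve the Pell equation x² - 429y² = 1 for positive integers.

We seek the smallest positive integers (x, y) with x² - 429y² = 1, i.e., x² = 429y² + 1.
Try successive y values:
y = 1: x² = 429·1² + 1 = 430, not a perfect square
y = 2: x² = 429·2² + 1 = 1717, not a perfect square
y = 3: x² = 429·3² + 1 = 3862, not a perfect square
... continuing the search (or via continued fractions) ...
y = 73584: x² = 429·73584² + 1 = 2322865569025, x = 1524095 ✓

Verify: 1524095² - 429·73584² = 2322865569025 - 2322865569024 = 1 ✓

x = 1524095, y = 73584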